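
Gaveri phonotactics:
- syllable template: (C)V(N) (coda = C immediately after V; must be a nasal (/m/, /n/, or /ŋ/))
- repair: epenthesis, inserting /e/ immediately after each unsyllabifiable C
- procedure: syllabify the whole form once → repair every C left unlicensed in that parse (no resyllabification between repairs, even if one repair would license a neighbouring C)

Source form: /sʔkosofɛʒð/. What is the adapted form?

seʔekosofɛʒeðe

Syllabifying with onset maximization leaves /s/, /ʔ/, /ʒ/, /ð/ stranded (only a nasal (/m/, /n/, or /ŋ/) is licensed in coda position; onsets are limited to one consonant).
Each unlicensed consonant becomes the onset of a new syllable: /s/ → /se/, /ʔ/ → /ʔe/, /ʒ/ → /ʒe/, /ð/ → /ðe/.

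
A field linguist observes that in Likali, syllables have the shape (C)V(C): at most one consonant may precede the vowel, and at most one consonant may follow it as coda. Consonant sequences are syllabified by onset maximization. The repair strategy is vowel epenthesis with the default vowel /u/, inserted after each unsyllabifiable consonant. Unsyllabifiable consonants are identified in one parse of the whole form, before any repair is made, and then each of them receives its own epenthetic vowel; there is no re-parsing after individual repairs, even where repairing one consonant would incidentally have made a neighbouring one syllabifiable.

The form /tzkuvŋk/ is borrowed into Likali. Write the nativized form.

tuzukuvŋuku

Syllabifying with onset maximization leaves /t/, /z/, /ŋ/, /k/ stranded (at most one coda consonant is licensed; onsets are limited to one consonant).
Epenthesis after each stranded consonant: /t/ → /tu/, /z/ → /zu/, /ŋ/ → /ŋu/, /k/ → /ku/.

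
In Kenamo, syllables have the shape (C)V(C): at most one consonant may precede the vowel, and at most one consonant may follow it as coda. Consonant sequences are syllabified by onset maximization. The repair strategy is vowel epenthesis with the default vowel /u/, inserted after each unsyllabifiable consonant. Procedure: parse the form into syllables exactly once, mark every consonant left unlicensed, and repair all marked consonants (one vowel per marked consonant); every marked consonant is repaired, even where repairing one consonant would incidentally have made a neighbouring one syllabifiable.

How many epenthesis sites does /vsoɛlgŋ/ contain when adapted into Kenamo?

3

The unsyllabifiable consonants are /v/, /g/, /ŋ/; each receives one epenthetic vowel.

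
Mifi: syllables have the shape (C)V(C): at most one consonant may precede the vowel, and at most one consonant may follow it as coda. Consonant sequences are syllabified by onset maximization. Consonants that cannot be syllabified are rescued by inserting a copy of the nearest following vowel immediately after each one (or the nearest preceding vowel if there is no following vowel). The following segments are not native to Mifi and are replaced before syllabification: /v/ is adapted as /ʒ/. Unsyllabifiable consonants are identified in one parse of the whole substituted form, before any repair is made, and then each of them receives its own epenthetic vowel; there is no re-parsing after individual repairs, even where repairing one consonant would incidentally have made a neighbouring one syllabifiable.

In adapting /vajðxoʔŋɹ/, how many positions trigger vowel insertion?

After substitution the input is /ʒajðxoʔŋɹ/.
The unsyllabifiable consonants are /ð/, /ŋ/, /ɹ/; each receives one epenthetic vowel.

3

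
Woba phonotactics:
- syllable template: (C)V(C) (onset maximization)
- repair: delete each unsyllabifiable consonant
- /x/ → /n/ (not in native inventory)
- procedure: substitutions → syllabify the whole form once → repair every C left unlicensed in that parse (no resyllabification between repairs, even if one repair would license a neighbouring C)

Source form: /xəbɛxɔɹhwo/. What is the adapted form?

nəbɛnɔɹwo

Substitution: /x/ → /n/, giving /nəbɛnɔɹhwo/.
The consonants /h/ cannot be parsed into a legal (C)V(C) syllable (at most one coda consonant is licensed; onsets are limited to one consonant).
Deleting the stranded consonants removes /h/.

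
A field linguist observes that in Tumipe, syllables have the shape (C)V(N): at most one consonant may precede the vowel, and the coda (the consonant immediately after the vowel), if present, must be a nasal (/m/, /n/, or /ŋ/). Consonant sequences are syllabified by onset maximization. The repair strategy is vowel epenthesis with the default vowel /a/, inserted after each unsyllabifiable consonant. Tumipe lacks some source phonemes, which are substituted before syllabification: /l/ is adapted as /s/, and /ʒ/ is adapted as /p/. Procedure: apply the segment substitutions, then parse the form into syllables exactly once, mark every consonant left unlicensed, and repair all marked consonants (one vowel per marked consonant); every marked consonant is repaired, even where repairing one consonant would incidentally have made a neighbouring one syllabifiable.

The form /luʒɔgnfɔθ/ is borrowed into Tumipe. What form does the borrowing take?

supɔganafɔθa

Substitution: /l/ → /s/, /ʒ/ → /p/, giving /supɔgnfɔθ/.
Under (C)V(N), the unsyllabifiable consonants are /g/, /n/, /θ/ (only a nasal (/m/, /n/, or /ŋ/) is licensed in coda position; onsets are limited to one consonant).
Each unlicensed consonant becomes the onset of a new syllable: /g/ → /ga/, /n/ → /na/, /θ/ → /θa/.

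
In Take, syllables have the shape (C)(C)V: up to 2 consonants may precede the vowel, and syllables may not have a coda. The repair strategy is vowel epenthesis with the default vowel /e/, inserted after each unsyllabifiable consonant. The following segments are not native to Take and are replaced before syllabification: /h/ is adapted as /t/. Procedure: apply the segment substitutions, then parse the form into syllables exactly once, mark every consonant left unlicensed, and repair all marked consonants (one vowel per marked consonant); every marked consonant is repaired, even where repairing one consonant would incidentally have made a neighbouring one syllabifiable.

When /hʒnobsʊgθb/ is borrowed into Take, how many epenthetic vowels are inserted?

After substitution the input is /tʒnobsʊgθb/.
The unsyllabifiable consonants are /t/, /g/, /θ/, /b/; each receives one epenthetic vowel.

4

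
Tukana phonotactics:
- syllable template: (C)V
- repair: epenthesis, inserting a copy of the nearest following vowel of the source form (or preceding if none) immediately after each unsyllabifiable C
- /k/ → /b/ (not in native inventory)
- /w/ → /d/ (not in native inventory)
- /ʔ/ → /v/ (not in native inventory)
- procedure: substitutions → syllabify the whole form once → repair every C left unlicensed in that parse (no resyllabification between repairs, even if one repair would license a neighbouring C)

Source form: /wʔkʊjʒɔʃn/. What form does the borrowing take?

Substitution: /w/ → /d/, /ʔ/ → /v/, /k/ → /b/, giving /dvbʊjʒɔʃn/.
The consonants /d/, /v/, /j/, /ʃ/, /n/ cannot be parsed into a legal (C)V syllable (no codas are permitted; onsets are limited to one consonant).
Epenthesis after each stranded consonant: /d/ → /dʊ/, /v/ → /vʊ/, /j/ → /jɔ/, /ʃ/ → /ʃɔ/, /n/ → /nɔ/.

dʊvʊbʊjɔʒɔʃɔnɔ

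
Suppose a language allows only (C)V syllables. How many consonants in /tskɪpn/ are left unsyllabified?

Syllabifying with onset maximization leaves /t/, /s/, /p/, /n/ stranded (no codas are permitted; onsets are limited to one consonant).

4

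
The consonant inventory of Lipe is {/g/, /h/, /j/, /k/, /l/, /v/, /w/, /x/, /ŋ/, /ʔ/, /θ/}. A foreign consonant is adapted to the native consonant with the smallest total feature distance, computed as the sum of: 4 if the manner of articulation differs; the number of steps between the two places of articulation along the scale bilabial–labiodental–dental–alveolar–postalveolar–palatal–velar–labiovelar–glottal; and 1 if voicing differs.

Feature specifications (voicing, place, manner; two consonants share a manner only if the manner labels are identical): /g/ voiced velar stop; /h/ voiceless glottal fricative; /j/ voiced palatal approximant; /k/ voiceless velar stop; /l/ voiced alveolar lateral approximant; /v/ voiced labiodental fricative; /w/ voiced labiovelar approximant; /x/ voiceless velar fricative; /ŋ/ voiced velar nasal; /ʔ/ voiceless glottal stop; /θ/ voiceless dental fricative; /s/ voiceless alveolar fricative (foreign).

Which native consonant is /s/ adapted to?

θ

/θ/ is closest: same manner (fricative), place distance 1 (alveolar→dental), same voicing; total 1. Next closest is /v/ at distance 3.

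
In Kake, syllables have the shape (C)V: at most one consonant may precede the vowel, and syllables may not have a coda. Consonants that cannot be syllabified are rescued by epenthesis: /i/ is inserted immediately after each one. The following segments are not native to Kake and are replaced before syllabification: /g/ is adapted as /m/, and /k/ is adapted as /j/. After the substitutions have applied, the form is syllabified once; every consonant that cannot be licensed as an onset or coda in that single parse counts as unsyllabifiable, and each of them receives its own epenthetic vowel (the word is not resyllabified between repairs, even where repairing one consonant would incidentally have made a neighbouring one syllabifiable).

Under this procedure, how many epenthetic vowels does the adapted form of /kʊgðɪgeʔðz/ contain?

After substitution the input is /jʊmðɪmeʔðz/.
The unsyllabifiable consonants are /m/, /ʔ/, /ð/, /z/; each receives one epenthetic vowel.

4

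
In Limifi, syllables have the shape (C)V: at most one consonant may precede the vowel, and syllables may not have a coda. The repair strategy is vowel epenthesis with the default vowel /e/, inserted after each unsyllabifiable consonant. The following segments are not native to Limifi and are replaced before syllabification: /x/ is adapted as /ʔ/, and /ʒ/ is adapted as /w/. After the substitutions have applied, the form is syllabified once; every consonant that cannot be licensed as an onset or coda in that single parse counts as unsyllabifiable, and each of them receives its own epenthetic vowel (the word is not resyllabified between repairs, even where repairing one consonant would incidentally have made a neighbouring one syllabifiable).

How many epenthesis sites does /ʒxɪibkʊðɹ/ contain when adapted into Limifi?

After substitution the input is /wʔɪibkʊðɹ/.
The unsyllabifiable consonants are /w/, /b/, /ð/, /ɹ/; each receives one epenthetic vowel.

4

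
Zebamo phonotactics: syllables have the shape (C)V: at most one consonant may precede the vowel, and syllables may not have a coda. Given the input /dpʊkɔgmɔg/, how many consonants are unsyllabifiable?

The consonants /d/, /g/, /g/ cannot be parsed into a legal (C)V syllable (no codas are permitted; onsets are limited to one consonant).

3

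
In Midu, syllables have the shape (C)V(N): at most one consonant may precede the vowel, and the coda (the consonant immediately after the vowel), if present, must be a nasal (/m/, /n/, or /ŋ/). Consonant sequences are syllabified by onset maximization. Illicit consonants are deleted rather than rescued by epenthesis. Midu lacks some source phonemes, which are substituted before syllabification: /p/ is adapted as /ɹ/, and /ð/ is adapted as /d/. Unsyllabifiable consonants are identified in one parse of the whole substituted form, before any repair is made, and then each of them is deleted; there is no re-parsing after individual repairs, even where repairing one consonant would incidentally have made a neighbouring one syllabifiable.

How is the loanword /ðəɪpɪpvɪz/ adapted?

Substitution: /ð/ → /d/, /p/ → /ɹ/, giving /dəɪɹɪɹvɪz/.
Under (C)V(N), the unsyllabifiable consonants are /ɹ/, /z/ (only a nasal (/m/, /n/, or /ŋ/) is licensed in coda position; onsets are limited to one consonant).
Deletion applies to /ɹ/, /z/.

dəɪɹɪvɪ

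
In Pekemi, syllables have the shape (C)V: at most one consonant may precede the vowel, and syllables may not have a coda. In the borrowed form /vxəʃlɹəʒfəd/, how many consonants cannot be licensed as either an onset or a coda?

5

Under (C)V, the unsyllabifiable consonants are /v/, /ʃ/, /l/, /ʒ/, /d/ (no codas are permitted; onsets are limited to one consonant).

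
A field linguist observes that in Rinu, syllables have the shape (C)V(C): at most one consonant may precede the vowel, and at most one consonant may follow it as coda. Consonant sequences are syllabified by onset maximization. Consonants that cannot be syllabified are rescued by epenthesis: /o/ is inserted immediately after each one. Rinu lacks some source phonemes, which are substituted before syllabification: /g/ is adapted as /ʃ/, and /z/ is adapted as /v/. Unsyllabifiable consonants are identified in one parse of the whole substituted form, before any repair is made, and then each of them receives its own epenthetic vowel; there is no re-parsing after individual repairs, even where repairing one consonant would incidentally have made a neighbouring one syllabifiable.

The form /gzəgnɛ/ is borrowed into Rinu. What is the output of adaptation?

ʃovəʃnɛ

Substitution: /g/ → /ʃ/, /z/ → /v/, giving /ʃvəʃnɛ/.
Under (C)V(C), the unsyllabifiable consonants are /ʃ/ (at most one coda consonant is licensed; onsets are limited to one consonant).
Inserting the epenthetic vowel yields /ʃ/ → /ʃo/.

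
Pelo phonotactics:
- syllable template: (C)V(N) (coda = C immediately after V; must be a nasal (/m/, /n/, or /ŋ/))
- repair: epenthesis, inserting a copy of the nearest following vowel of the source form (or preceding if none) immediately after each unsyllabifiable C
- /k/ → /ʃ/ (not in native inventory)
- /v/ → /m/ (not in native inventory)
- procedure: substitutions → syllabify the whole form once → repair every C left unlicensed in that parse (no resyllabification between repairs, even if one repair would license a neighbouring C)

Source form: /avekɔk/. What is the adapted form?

ameʃɔʃɔ

Substitution: /v/ → /m/, /k/ → /ʃ/, giving /ameʃɔʃ/.
The consonants /ʃ/ cannot be parsed into a legal (C)V(N) syllable (only a nasal (/m/, /n/, or /ŋ/) is licensed in coda position; onsets are limited to one consonant).
Each unlicensed consonant becomes the onset of a new syllable: /ʃ/ → /ʃɔ/.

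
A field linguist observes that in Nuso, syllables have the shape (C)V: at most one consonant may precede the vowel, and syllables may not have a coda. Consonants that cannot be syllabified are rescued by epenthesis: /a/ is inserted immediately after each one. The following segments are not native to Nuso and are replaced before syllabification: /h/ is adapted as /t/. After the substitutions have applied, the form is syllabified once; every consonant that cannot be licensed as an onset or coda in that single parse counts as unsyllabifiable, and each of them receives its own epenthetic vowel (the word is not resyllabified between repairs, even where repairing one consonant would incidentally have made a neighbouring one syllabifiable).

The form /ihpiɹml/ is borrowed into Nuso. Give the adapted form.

itapiɹamala

Substitution: /h/ → /t/, giving /itpiɹml/.
Syllabifying with onset maximization leaves /t/, /ɹ/, /m/, /l/ stranded (no codas are permitted; onsets are limited to one consonant).
Inserting the epenthetic vowel yields /t/ → /ta/, /ɹ/ → /ɹa/, /m/ → /ma/, /l/ → /la/.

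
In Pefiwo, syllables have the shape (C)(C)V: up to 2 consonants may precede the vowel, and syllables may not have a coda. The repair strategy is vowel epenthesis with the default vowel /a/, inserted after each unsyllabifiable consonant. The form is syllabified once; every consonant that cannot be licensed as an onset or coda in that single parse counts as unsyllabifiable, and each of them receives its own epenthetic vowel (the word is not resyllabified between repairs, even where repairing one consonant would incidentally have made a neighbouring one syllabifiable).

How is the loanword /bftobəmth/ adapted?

Under (C)(C)V, the unsyllabifiable consonants are /b/, /m/, /t/, /h/ (no codas are permitted; onsets may contain at most 2 consonants).
Each unlicensed consonant becomes the onset of a new syllable: /b/ → /ba/, /m/ → /ma/, /t/ → /ta/, /h/ → /ha/.

baftobəmataha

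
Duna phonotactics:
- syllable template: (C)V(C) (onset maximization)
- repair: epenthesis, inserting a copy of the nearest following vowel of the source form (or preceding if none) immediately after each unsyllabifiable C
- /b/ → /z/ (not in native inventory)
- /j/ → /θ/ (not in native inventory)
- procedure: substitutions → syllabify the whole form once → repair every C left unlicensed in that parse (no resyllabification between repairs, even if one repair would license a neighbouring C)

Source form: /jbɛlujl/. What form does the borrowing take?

Substitution: /j/ → /θ/, /b/ → /z/, giving /θzɛluθl/.
Under (C)V(C), the unsyllabifiable consonants are /θ/, /l/ (at most one coda consonant is licensed; onsets are limited to one consonant).
Inserting the epenthetic vowel yields /θ/ → /θɛ/, /l/ → /lu/.

θɛzɛluθlu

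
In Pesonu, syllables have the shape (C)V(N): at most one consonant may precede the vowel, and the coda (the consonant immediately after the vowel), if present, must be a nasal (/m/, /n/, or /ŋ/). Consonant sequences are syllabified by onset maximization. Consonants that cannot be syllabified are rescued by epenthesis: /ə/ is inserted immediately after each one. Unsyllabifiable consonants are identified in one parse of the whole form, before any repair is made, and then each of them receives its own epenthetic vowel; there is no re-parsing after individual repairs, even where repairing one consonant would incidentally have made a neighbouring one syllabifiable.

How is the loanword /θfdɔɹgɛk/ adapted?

The consonants /θ/, /f/, /ɹ/, /k/ cannot be parsed into a legal (C)V(N) syllable (only a nasal (/m/, /n/, or /ŋ/) is licensed in coda position; onsets are limited to one consonant).
Epenthesis after each stranded consonant: /θ/ → /θə/, /f/ → /fə/, /ɹ/ → /ɹə/, /k/ → /kə/.

θəfədɔɹəgɛkə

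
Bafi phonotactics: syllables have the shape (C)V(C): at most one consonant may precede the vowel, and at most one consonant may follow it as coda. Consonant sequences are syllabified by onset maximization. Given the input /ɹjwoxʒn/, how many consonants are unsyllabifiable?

The consonants /ɹ/, /j/, /ʒ/, /n/ cannot be parsed into a legal (C)V(C) syllable (at most one coda consonant is licensed; onsets are limited to one consonant).

4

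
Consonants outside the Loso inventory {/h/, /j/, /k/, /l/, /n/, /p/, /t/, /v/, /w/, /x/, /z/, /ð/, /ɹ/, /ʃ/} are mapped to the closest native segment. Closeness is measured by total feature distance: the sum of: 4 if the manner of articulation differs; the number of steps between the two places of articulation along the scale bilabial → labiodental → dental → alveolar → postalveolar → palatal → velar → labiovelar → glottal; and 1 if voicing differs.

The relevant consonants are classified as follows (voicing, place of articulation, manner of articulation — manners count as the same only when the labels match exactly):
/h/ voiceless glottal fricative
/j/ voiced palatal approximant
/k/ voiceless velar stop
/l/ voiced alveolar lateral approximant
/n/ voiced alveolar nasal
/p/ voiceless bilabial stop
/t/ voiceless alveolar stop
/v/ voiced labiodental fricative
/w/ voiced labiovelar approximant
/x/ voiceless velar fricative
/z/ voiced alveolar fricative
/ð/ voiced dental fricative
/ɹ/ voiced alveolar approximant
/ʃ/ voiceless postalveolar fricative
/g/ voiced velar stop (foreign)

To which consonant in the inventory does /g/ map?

k

/k/ is closest: same manner (stop), place distance 0 (velar→velar), voicing differs (+1); total 1. Next closest is /t/ at distance 4.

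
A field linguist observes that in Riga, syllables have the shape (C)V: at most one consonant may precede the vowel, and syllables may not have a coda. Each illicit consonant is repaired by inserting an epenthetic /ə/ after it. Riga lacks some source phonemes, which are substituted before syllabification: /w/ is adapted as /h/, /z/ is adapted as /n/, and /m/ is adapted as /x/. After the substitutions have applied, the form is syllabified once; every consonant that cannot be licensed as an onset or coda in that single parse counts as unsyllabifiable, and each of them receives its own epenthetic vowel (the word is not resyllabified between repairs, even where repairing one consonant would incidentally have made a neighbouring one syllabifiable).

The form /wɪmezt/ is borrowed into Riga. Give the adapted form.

Substitution: /w/ → /h/, /m/ → /x/, /z/ → /n/, giving /hɪxent/.
The consonants /n/, /t/ cannot be parsed into a legal (C)V syllable (no codas are permitted; onsets are limited to one consonant).
Epenthesis after each stranded consonant: /n/ → /nə/, /t/ → /tə/.

hɪxenətə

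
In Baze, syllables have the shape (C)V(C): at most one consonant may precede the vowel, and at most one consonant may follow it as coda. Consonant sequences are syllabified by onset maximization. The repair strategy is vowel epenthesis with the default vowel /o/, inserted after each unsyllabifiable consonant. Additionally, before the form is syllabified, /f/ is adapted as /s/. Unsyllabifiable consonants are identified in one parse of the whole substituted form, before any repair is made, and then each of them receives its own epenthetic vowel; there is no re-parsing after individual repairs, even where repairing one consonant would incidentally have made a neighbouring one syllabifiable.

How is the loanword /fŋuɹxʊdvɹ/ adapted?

Substitution: /f/ → /s/, giving /sŋuɹxʊdvɹ/.
The consonants /s/, /v/, /ɹ/ cannot be parsed into a legal (C)V(C) syllable (at most one coda consonant is licensed; onsets are limited to one consonant).
Inserting the epenthetic vowel yields /s/ → /so/, /v/ → /vo/, /ɹ/ → /ɹo/.

soŋuɹxʊdvoɹo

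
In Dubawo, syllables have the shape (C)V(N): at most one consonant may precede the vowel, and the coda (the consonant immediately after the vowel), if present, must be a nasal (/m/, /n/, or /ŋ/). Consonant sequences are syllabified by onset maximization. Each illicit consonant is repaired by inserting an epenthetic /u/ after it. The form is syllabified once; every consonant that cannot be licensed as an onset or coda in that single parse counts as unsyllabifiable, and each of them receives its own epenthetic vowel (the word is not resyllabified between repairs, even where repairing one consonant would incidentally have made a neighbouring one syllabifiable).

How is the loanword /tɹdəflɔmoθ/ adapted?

The consonants /t/, /ɹ/, /f/, /θ/ cannot be parsed into a legal (C)V(N) syllable (only a nasal (/m/, /n/, or /ŋ/) is licensed in coda position; onsets are limited to one consonant).
Inserting the epenthetic vowel yields /t/ → /tu/, /ɹ/ → /ɹu/, /f/ → /fu/, /θ/ → /θu/.

tuɹudəfulɔmoθu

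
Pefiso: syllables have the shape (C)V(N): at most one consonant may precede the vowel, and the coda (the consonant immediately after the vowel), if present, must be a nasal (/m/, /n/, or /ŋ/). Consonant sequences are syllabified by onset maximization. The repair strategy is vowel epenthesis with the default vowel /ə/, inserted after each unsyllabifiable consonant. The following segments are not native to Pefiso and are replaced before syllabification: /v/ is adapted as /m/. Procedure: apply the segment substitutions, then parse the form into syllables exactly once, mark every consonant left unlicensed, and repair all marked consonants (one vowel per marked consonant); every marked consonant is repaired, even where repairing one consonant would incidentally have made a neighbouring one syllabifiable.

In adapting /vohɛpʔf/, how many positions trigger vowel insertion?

After substitution the input is /mohɛpʔf/.
The unsyllabifiable consonants are /p/, /ʔ/, /f/; each receives one epenthetic vowel.

3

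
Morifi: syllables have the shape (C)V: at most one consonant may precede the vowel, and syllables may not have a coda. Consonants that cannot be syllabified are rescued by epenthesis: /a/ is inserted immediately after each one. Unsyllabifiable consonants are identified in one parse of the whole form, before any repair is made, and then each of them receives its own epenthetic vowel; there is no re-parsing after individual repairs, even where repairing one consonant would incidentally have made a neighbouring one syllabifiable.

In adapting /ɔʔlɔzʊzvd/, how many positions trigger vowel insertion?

4

The unsyllabifiable consonants are /ʔ/, /z/, /v/, /d/; each receives one epenthetic vowel.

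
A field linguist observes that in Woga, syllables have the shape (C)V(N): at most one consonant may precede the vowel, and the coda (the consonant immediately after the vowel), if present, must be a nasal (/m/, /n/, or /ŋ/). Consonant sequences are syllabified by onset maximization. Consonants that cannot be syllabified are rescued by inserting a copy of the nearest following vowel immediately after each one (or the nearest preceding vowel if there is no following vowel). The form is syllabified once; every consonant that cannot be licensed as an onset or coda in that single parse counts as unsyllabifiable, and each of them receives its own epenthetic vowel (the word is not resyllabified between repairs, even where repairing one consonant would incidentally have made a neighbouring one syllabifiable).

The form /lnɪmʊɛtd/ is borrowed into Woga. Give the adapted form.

The consonants /l/, /t/, /d/ cannot be parsed into a legal (C)V(N) syllable (only a nasal (/m/, /n/, or /ŋ/) is licensed in coda position; onsets are limited to one consonant).
Each unlicensed consonant becomes the onset of a new syllable: /l/ → /lɪ/, /t/ → /tɛ/, /d/ → /dɛ/.

lɪnɪmʊɛtɛdɛ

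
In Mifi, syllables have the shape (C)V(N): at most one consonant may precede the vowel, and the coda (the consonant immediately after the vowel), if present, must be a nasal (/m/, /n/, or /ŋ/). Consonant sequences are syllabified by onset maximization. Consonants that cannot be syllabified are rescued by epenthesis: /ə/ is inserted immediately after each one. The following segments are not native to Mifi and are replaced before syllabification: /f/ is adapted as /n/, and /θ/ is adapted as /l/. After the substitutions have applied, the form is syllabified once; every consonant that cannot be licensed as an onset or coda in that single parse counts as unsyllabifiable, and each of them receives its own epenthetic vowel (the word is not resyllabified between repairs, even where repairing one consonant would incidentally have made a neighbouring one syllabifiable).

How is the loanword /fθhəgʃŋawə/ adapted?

Substitution: /f/ → /n/, /θ/ → /l/, giving /nlhəgʃŋawə/.
Syllabifying with onset maximization leaves /n/, /l/, /g/, /ʃ/ stranded (only a nasal (/m/, /n/, or /ŋ/) is licensed in coda position; onsets are limited to one consonant).
Inserting the epenthetic vowel yields /n/ → /nə/, /l/ → /lə/, /g/ → /gə/, /ʃ/ → /ʃə/.

nələhəgəʃəŋawə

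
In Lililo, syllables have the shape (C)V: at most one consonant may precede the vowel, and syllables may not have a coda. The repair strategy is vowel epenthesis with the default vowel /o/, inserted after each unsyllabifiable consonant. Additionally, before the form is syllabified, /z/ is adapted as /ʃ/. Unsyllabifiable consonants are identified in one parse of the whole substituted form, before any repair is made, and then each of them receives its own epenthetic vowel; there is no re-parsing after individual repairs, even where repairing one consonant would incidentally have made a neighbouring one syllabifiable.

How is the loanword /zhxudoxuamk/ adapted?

ʃohoxudoxuamoko

Substitution: /z/ → /ʃ/, giving /ʃhxudoxuamk/.
Syllabifying with onset maximization leaves /ʃ/, /h/, /m/, /k/ stranded (no codas are permitted; onsets are limited to one consonant).
Each unlicensed consonant becomes the onset of a new syllable: /ʃ/ → /ʃo/, /h/ → /ho/, /m/ → /mo/, /k/ → /ko/.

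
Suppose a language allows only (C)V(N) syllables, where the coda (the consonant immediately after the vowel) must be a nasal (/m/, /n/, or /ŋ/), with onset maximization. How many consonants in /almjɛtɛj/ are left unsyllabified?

The consonants /l/, /m/, /j/ cannot be parsed into a legal (C)V(N) syllable (only a nasal (/m/, /n/, or /ŋ/) is licensed in coda position; onsets are limited to one consonant).

3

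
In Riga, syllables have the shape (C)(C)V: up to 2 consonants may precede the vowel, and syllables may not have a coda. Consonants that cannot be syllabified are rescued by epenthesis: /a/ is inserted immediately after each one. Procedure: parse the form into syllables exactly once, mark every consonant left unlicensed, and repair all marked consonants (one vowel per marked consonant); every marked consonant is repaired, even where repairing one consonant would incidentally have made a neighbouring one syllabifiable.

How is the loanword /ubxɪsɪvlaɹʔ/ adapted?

Syllabifying with onset maximization leaves /ɹ/, /ʔ/ stranded (no codas are permitted; onsets may contain at most 2 consonants).
Inserting the epenthetic vowel yields /ɹ/ → /ɹa/, /ʔ/ → /ʔa/.

ubxɪsɪvlaɹaʔa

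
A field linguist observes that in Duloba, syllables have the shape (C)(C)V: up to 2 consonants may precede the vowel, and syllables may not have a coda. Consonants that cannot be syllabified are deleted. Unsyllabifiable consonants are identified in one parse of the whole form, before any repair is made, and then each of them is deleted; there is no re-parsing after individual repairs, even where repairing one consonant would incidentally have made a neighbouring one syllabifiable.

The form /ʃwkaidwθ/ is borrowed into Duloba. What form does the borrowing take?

Syllabifying with onset maximization leaves /ʃ/, /d/, /w/, /θ/ stranded (no codas are permitted; onsets may contain at most 2 consonants).
Each unlicensed consonant is deleted: /ʃ/, /d/, /w/, /θ/.

wkai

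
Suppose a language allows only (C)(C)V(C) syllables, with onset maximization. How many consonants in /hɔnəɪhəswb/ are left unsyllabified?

2

Syllabifying with onset maximization leaves /w/, /b/ stranded (at most one coda consonant is licensed; onsets may contain at most 2 consonants).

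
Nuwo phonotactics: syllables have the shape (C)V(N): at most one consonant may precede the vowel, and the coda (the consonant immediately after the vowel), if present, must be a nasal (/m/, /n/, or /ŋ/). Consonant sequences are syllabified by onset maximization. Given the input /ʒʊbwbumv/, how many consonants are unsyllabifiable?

3

Syllabifying with onset maximization leaves /b/, /w/, /v/ stranded (only a nasal (/m/, /n/, or /ŋ/) is licensed in coda position; onsets are limited to one consonant).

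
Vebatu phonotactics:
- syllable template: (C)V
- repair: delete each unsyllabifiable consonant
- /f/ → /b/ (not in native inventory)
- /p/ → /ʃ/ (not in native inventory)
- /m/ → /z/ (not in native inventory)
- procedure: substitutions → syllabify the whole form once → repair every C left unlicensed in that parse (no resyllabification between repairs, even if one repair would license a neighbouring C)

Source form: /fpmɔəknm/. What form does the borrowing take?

Substitution: /f/ → /b/, /p/ → /ʃ/, /m/ → /z/, giving /bʃzɔəknz/.
Under (C)V, the unsyllabifiable consonants are /b/, /ʃ/, /k/, /n/, /z/ (no codas are permitted; onsets are limited to one consonant).
Deletion applies to /b/, /ʃ/, /k/, /n/, /z/.

zɔə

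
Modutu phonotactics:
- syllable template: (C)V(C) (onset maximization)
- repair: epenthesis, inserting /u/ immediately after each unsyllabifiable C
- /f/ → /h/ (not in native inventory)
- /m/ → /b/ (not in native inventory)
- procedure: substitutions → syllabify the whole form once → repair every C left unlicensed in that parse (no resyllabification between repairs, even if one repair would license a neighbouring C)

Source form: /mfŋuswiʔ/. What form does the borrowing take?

Substitution: /m/ → /b/, /f/ → /h/, giving /bhŋuswiʔ/.
The consonants /b/, /h/ cannot be parsed into a legal (C)V(C) syllable (at most one coda consonant is licensed; onsets are limited to one consonant).
Inserting the epenthetic vowel yields /b/ → /bu/, /h/ → /hu/.

buhuŋuswiʔ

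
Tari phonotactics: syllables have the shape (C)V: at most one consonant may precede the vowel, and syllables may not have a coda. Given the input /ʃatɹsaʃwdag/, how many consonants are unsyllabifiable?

Syllabifying with onset maximization leaves /t/, /ɹ/, /ʃ/, /w/, /g/ stranded (no codas are permitted; onsets are limited to one consonant).

5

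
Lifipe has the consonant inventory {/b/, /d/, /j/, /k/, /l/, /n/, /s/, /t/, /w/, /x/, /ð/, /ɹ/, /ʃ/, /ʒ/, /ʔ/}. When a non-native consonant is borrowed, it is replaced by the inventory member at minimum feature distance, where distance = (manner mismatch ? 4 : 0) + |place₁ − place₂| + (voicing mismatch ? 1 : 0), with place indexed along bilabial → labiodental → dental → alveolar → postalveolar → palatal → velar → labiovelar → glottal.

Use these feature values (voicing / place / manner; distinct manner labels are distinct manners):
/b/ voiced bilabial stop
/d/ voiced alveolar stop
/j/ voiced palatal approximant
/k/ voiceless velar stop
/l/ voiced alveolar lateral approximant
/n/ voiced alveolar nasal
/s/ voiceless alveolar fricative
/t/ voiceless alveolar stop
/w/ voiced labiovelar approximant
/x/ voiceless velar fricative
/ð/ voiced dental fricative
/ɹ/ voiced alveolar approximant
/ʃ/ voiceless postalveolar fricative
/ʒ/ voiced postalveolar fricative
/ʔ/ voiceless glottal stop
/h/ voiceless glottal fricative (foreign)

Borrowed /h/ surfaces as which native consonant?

/x/ is closest: same manner (fricative), place distance 2 (glottal→velar), same voicing; total 2. Next closest is /ʃ/ at distance 4.

x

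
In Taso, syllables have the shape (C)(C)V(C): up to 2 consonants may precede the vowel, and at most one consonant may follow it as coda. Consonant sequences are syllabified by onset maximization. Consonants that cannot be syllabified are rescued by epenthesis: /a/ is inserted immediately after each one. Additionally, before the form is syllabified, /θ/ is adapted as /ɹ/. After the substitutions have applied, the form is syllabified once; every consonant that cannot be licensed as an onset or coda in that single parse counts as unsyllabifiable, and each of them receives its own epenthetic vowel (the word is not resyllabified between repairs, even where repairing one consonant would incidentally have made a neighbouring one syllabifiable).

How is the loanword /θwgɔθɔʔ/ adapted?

Substitution: /θ/ → /ɹ/, giving /ɹwgɔɹɔʔ/.
Under (C)(C)V(C), the unsyllabifiable consonants are /ɹ/ (at most one coda consonant is licensed; onsets may contain at most 2 consonants).
Inserting the epenthetic vowel yields /ɹ/ → /ɹa/.

ɹawgɔɹɔʔ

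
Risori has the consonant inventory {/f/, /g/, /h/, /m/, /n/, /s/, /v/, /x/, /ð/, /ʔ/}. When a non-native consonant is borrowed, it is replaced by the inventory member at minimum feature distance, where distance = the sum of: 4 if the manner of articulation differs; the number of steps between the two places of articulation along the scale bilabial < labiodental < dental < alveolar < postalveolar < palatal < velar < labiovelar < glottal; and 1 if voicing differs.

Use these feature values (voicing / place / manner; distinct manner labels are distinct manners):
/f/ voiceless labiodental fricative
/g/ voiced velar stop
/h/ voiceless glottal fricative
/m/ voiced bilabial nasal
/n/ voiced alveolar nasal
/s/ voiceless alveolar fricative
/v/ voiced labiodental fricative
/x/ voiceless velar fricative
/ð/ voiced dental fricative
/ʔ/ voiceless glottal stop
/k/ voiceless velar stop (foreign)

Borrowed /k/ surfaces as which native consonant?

g

/g/ is closest: same manner (stop), place distance 0 (velar→velar), voicing differs (+1); total 1. Next closest is /ʔ/ at distance 2.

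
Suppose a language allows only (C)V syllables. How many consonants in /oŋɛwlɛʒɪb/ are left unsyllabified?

2

Syllabifying with onset maximization leaves /w/, /b/ stranded (no codas are permitted; onsets are limited to one consonant).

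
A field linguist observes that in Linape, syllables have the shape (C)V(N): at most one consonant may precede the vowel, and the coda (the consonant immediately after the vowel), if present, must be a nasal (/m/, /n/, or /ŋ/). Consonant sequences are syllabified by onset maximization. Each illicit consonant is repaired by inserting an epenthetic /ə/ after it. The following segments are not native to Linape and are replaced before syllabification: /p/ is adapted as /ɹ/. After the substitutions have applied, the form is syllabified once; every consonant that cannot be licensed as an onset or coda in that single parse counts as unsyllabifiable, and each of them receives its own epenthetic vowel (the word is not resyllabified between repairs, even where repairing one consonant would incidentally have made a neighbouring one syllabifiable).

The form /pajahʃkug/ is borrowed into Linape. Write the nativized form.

Substitution: /p/ → /ɹ/, giving /ɹajahʃkug/.
Under (C)V(N), the unsyllabifiable consonants are /h/, /ʃ/, /g/ (only a nasal (/m/, /n/, or /ŋ/) is licensed in coda position; onsets are limited to one consonant).
Epenthesis after each stranded consonant: /h/ → /hə/, /ʃ/ → /ʃə/, /g/ → /gə/.

ɹajahəʃəkugə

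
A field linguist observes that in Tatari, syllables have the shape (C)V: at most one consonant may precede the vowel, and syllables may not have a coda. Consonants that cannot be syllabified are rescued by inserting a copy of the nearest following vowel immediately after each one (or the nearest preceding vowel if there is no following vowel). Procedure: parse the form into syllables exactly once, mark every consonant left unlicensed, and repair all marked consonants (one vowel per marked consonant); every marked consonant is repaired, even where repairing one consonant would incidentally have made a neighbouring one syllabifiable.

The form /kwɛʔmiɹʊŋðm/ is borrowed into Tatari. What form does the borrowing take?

kɛwɛʔimiɹʊŋʊðʊmʊ

Under (C)V, the unsyllabifiable consonants are /k/, /ʔ/, /ŋ/, /ð/, /m/ (no codas are permitted; onsets are limited to one consonant).
Each unlicensed consonant becomes the onset of a new syllable: /k/ → /kɛ/, /ʔ/ → /ʔi/, /ŋ/ → /ŋʊ/, /ð/ → /ðʊ/, /m/ → /mʊ/.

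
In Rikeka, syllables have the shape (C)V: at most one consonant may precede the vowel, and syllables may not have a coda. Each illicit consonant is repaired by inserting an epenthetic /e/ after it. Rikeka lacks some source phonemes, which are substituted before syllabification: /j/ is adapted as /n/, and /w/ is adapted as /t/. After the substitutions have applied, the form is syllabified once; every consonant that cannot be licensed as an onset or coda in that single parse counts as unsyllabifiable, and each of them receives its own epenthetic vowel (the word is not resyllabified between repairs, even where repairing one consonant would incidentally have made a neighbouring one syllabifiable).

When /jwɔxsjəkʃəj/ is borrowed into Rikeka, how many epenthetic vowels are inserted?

After substitution the input is /ntɔxsnəkʃən/.
The unsyllabifiable consonants are /n/, /x/, /s/, /k/, /n/; each receives one epenthetic vowel.

5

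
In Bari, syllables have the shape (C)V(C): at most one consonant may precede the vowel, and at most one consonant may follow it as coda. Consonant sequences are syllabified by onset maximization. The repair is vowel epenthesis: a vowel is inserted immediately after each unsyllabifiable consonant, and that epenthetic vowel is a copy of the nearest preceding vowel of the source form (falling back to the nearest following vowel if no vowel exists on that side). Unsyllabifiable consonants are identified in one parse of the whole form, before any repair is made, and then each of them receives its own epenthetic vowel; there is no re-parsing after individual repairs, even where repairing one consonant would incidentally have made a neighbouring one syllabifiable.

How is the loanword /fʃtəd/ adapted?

fəʃətəd

The consonants /f/, /ʃ/ cannot be parsed into a legal (C)V(C) syllable (at most one coda consonant is licensed; onsets are limited to one consonant).
Epenthesis after each stranded consonant: /f/ → /fə/, /ʃ/ → /ʃə/.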